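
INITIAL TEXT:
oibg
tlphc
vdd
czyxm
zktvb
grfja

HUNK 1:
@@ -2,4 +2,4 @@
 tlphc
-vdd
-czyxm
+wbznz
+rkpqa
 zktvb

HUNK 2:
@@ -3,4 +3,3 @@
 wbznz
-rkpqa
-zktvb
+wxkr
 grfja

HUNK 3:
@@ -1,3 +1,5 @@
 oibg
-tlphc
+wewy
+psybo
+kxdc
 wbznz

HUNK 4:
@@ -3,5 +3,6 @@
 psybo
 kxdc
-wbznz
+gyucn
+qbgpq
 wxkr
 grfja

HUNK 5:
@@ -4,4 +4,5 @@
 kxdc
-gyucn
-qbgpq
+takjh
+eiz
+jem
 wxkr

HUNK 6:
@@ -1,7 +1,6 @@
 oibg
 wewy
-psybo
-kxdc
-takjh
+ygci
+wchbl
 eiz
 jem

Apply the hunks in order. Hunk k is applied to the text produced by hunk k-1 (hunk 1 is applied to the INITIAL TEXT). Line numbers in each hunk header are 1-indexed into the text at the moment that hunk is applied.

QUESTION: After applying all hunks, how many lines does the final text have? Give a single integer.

Answer: 8

Derivation:
Hunk 1: at line 2 remove [vdd,czyxm] add [wbznz,rkpqa] -> 6 lines: oibg tlphc wbznz rkpqa zktvb grfja
Hunk 2: at line 3 remove [rkpqa,zktvb] add [wxkr] -> 5 lines: oibg tlphc wbznz wxkr grfja
Hunk 3: at line 1 remove [tlphc] add [wewy,psybo,kxdc] -> 7 lines: oibg wewy psybo kxdc wbznz wxkr grfja
Hunk 4: at line 3 remove [wbznz] add [gyucn,qbgpq] -> 8 lines: oibg wewy psybo kxdc gyucn qbgpq wxkr grfja
Hunk 5: at line 4 remove [gyucn,qbgpq] add [takjh,eiz,jem] -> 9 lines: oibg wewy psybo kxdc takjh eiz jem wxkr grfja
Hunk 6: at line 1 remove [psybo,kxdc,takjh] add [ygci,wchbl] -> 8 lines: oibg wewy ygci wchbl eiz jem wxkr grfja
Final line count: 8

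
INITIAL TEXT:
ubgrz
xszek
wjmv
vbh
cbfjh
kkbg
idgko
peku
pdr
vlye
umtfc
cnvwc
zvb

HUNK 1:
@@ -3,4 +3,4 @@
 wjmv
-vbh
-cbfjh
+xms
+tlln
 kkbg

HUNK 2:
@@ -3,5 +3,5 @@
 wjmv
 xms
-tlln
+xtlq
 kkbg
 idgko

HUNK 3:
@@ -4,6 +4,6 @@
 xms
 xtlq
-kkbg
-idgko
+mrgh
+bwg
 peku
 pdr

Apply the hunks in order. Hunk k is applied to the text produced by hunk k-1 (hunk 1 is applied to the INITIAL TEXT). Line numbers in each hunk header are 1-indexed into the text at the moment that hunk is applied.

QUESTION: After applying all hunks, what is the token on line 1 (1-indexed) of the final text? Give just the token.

Answer: ubgrz

Derivation:
Hunk 1: at line 3 remove [vbh,cbfjh] add [xms,tlln] -> 13 lines: ubgrz xszek wjmv xms tlln kkbg idgko peku pdr vlye umtfc cnvwc zvb
Hunk 2: at line 3 remove [tlln] add [xtlq] -> 13 lines: ubgrz xszek wjmv xms xtlq kkbg idgko peku pdr vlye umtfc cnvwc zvb
Hunk 3: at line 4 remove [kkbg,idgko] add [mrgh,bwg] -> 13 lines: ubgrz xszek wjmv xms xtlq mrgh bwg peku pdr vlye umtfc cnvwc zvb
Final line 1: ubgrz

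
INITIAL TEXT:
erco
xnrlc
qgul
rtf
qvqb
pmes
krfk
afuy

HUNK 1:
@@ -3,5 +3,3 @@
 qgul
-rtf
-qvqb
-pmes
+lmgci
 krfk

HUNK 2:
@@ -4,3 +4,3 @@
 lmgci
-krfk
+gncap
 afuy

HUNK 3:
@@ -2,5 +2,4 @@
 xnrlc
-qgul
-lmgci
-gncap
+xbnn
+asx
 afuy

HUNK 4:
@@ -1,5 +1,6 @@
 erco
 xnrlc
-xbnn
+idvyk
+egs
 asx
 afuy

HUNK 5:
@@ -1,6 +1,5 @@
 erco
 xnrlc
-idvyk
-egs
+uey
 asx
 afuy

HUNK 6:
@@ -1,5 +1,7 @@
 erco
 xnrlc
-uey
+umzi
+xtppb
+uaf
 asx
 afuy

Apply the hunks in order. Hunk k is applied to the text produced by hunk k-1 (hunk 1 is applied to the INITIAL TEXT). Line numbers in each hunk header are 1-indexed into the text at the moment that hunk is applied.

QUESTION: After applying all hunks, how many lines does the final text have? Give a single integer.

Hunk 1: at line 3 remove [rtf,qvqb,pmes] add [lmgci] -> 6 lines: erco xnrlc qgul lmgci krfk afuy
Hunk 2: at line 4 remove [krfk] add [gncap] -> 6 lines: erco xnrlc qgul lmgci gncap afuy
Hunk 3: at line 2 remove [qgul,lmgci,gncap] add [xbnn,asx] -> 5 lines: erco xnrlc xbnn asx afuy
Hunk 4: at line 1 remove [xbnn] add [idvyk,egs] -> 6 lines: erco xnrlc idvyk egs asx afuy
Hunk 5: at line 1 remove [idvyk,egs] add [uey] -> 5 lines: erco xnrlc uey asx afuy
Hunk 6: at line 1 remove [uey] add [umzi,xtppb,uaf] -> 7 lines: erco xnrlc umzi xtppb uaf asx afuy
Final line count: 7

Answer: 7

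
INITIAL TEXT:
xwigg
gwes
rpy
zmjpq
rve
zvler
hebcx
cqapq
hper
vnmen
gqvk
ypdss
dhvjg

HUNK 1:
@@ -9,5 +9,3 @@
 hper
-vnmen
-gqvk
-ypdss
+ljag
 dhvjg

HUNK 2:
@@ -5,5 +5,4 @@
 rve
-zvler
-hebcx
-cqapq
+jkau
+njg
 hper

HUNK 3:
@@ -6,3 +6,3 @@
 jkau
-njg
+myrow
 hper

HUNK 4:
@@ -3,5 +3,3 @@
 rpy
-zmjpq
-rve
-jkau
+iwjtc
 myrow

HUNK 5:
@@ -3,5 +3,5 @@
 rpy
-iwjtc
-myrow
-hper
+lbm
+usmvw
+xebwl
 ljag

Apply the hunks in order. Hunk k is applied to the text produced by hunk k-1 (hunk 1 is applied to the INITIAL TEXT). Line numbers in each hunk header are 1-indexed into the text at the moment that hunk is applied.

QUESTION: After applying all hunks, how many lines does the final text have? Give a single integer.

Hunk 1: at line 9 remove [vnmen,gqvk,ypdss] add [ljag] -> 11 lines: xwigg gwes rpy zmjpq rve zvler hebcx cqapq hper ljag dhvjg
Hunk 2: at line 5 remove [zvler,hebcx,cqapq] add [jkau,njg] -> 10 lines: xwigg gwes rpy zmjpq rve jkau njg hper ljag dhvjg
Hunk 3: at line 6 remove [njg] add [myrow] -> 10 lines: xwigg gwes rpy zmjpq rve jkau myrow hper ljag dhvjg
Hunk 4: at line 3 remove [zmjpq,rve,jkau] add [iwjtc] -> 8 lines: xwigg gwes rpy iwjtc myrow hper ljag dhvjg
Hunk 5: at line 3 remove [iwjtc,myrow,hper] add [lbm,usmvw,xebwl] -> 8 lines: xwigg gwes rpy lbm usmvw xebwl ljag dhvjg
Final line count: 8

Answer: 8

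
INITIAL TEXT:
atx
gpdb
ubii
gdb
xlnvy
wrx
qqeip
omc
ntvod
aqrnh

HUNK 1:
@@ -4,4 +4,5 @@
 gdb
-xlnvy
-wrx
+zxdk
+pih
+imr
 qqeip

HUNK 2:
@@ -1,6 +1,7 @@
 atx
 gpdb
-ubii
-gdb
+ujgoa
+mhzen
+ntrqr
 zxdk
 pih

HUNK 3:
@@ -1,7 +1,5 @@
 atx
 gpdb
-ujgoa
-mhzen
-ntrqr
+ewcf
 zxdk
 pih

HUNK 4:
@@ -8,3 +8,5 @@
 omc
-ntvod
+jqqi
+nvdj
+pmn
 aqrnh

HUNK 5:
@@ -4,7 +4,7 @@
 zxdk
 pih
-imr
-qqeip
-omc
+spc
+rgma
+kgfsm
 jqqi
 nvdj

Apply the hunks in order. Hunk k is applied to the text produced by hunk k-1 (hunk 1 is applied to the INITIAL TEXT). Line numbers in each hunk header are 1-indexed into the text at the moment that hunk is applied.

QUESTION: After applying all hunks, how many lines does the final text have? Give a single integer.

Answer: 12

Derivation:
Hunk 1: at line 4 remove [xlnvy,wrx] add [zxdk,pih,imr] -> 11 lines: atx gpdb ubii gdb zxdk pih imr qqeip omc ntvod aqrnh
Hunk 2: at line 1 remove [ubii,gdb] add [ujgoa,mhzen,ntrqr] -> 12 lines: atx gpdb ujgoa mhzen ntrqr zxdk pih imr qqeip omc ntvod aqrnh
Hunk 3: at line 1 remove [ujgoa,mhzen,ntrqr] add [ewcf] -> 10 lines: atx gpdb ewcf zxdk pih imr qqeip omc ntvod aqrnh
Hunk 4: at line 8 remove [ntvod] add [jqqi,nvdj,pmn] -> 12 lines: atx gpdb ewcf zxdk pih imr qqeip omc jqqi nvdj pmn aqrnh
Hunk 5: at line 4 remove [imr,qqeip,omc] add [spc,rgma,kgfsm] -> 12 lines: atx gpdb ewcf zxdk pih spc rgma kgfsm jqqi nvdj pmn aqrnh
Final line count: 12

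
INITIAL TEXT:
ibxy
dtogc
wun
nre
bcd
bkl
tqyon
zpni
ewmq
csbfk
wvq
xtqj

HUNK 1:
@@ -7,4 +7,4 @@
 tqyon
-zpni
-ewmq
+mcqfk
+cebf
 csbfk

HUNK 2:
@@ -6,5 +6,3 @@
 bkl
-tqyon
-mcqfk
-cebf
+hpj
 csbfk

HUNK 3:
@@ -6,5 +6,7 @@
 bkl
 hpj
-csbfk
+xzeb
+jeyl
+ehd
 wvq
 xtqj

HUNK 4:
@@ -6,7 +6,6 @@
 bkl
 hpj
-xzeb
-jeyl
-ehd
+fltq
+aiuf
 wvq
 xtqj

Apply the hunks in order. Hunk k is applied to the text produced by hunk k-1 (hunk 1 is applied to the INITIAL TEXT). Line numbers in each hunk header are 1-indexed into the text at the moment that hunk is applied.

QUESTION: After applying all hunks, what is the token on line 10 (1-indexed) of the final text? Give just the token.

Answer: wvq

Derivation:
Hunk 1: at line 7 remove [zpni,ewmq] add [mcqfk,cebf] -> 12 lines: ibxy dtogc wun nre bcd bkl tqyon mcqfk cebf csbfk wvq xtqj
Hunk 2: at line 6 remove [tqyon,mcqfk,cebf] add [hpj] -> 10 lines: ibxy dtogc wun nre bcd bkl hpj csbfk wvq xtqj
Hunk 3: at line 6 remove [csbfk] add [xzeb,jeyl,ehd] -> 12 lines: ibxy dtogc wun nre bcd bkl hpj xzeb jeyl ehd wvq xtqj
Hunk 4: at line 6 remove [xzeb,jeyl,ehd] add [fltq,aiuf] -> 11 lines: ibxy dtogc wun nre bcd bkl hpj fltq aiuf wvq xtqj
Final line 10: wvq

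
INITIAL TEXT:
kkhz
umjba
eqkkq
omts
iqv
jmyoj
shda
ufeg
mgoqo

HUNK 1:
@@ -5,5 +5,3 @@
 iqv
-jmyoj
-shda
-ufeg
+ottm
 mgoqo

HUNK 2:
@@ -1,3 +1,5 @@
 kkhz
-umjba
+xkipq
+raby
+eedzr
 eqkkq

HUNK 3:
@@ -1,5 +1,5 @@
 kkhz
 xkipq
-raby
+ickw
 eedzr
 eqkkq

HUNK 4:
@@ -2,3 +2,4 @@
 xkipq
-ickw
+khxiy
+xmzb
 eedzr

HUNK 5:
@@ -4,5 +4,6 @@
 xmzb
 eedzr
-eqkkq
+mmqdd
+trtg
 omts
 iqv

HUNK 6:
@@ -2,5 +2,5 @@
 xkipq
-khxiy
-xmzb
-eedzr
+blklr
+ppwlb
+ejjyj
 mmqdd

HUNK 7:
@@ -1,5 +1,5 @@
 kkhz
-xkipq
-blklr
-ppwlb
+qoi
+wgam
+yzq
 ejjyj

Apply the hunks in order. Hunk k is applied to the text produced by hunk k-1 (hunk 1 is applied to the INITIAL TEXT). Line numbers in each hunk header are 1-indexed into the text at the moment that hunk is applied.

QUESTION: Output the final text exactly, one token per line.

Hunk 1: at line 5 remove [jmyoj,shda,ufeg] add [ottm] -> 7 lines: kkhz umjba eqkkq omts iqv ottm mgoqo
Hunk 2: at line 1 remove [umjba] add [xkipq,raby,eedzr] -> 9 lines: kkhz xkipq raby eedzr eqkkq omts iqv ottm mgoqo
Hunk 3: at line 1 remove [raby] add [ickw] -> 9 lines: kkhz xkipq ickw eedzr eqkkq omts iqv ottm mgoqo
Hunk 4: at line 2 remove [ickw] add [khxiy,xmzb] -> 10 lines: kkhz xkipq khxiy xmzb eedzr eqkkq omts iqv ottm mgoqo
Hunk 5: at line 4 remove [eqkkq] add [mmqdd,trtg] -> 11 lines: kkhz xkipq khxiy xmzb eedzr mmqdd trtg omts iqv ottm mgoqo
Hunk 6: at line 2 remove [khxiy,xmzb,eedzr] add [blklr,ppwlb,ejjyj] -> 11 lines: kkhz xkipq blklr ppwlb ejjyj mmqdd trtg omts iqv ottm mgoqo
Hunk 7: at line 1 remove [xkipq,blklr,ppwlb] add [qoi,wgam,yzq] -> 11 lines: kkhz qoi wgam yzq ejjyj mmqdd trtg omts iqv ottm mgoqo

Answer: kkhz
qoi
wgam
yzq
ejjyj
mmqdd
trtg
omts
iqv
ottm
mgoqo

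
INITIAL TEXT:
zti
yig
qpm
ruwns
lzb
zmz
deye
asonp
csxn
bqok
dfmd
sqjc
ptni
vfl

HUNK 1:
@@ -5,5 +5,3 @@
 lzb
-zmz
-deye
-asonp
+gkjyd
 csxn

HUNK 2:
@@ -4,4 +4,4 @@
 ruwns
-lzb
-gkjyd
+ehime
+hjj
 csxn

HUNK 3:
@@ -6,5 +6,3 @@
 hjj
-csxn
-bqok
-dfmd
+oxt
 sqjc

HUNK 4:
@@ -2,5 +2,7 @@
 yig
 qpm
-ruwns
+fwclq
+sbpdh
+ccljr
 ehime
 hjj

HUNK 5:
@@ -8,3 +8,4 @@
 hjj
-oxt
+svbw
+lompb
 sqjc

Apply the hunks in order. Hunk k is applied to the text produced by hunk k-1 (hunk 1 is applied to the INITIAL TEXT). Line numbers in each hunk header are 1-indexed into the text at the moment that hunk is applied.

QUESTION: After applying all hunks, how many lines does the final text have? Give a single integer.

Answer: 13

Derivation:
Hunk 1: at line 5 remove [zmz,deye,asonp] add [gkjyd] -> 12 lines: zti yig qpm ruwns lzb gkjyd csxn bqok dfmd sqjc ptni vfl
Hunk 2: at line 4 remove [lzb,gkjyd] add [ehime,hjj] -> 12 lines: zti yig qpm ruwns ehime hjj csxn bqok dfmd sqjc ptni vfl
Hunk 3: at line 6 remove [csxn,bqok,dfmd] add [oxt] -> 10 lines: zti yig qpm ruwns ehime hjj oxt sqjc ptni vfl
Hunk 4: at line 2 remove [ruwns] add [fwclq,sbpdh,ccljr] -> 12 lines: zti yig qpm fwclq sbpdh ccljr ehime hjj oxt sqjc ptni vfl
Hunk 5: at line 8 remove [oxt] add [svbw,lompb] -> 13 lines: zti yig qpm fwclq sbpdh ccljr ehime hjj svbw lompb sqjc ptni vfl
Final line count: 13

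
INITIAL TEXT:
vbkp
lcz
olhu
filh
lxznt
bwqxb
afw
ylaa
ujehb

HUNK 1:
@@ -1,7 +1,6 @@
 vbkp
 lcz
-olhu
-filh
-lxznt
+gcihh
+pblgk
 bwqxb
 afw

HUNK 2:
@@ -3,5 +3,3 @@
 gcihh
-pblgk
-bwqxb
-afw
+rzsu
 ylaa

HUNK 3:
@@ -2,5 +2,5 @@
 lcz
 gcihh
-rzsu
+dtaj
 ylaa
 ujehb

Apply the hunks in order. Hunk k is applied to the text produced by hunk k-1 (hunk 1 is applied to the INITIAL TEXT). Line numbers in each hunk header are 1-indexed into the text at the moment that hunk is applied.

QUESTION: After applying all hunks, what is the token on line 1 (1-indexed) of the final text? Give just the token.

Hunk 1: at line 1 remove [olhu,filh,lxznt] add [gcihh,pblgk] -> 8 lines: vbkp lcz gcihh pblgk bwqxb afw ylaa ujehb
Hunk 2: at line 3 remove [pblgk,bwqxb,afw] add [rzsu] -> 6 lines: vbkp lcz gcihh rzsu ylaa ujehb
Hunk 3: at line 2 remove [rzsu] add [dtaj] -> 6 lines: vbkp lcz gcihh dtaj ylaa ujehb
Final line 1: vbkp

Answer: vbkp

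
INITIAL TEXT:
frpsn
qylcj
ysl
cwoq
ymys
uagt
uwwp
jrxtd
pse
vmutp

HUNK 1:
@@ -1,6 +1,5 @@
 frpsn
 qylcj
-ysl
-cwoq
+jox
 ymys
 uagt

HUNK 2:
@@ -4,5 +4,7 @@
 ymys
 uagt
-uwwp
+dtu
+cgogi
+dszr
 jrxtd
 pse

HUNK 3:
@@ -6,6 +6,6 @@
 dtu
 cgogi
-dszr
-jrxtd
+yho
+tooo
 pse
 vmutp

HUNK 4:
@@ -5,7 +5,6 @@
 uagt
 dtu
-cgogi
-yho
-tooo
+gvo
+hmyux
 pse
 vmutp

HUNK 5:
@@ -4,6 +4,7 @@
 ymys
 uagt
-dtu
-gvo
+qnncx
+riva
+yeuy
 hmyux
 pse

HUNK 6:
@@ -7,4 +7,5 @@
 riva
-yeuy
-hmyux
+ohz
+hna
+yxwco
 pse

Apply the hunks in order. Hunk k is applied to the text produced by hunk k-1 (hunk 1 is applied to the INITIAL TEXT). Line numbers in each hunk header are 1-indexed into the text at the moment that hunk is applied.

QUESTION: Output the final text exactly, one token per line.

Answer: frpsn
qylcj
jox
ymys
uagt
qnncx
riva
ohz
hna
yxwco
pse
vmutp

Derivation:
Hunk 1: at line 1 remove [ysl,cwoq] add [jox] -> 9 lines: frpsn qylcj jox ymys uagt uwwp jrxtd pse vmutp
Hunk 2: at line 4 remove [uwwp] add [dtu,cgogi,dszr] -> 11 lines: frpsn qylcj jox ymys uagt dtu cgogi dszr jrxtd pse vmutp
Hunk 3: at line 6 remove [dszr,jrxtd] add [yho,tooo] -> 11 lines: frpsn qylcj jox ymys uagt dtu cgogi yho tooo pse vmutp
Hunk 4: at line 5 remove [cgogi,yho,tooo] add [gvo,hmyux] -> 10 lines: frpsn qylcj jox ymys uagt dtu gvo hmyux pse vmutp
Hunk 5: at line 4 remove [dtu,gvo] add [qnncx,riva,yeuy] -> 11 lines: frpsn qylcj jox ymys uagt qnncx riva yeuy hmyux pse vmutp
Hunk 6: at line 7 remove [yeuy,hmyux] add [ohz,hna,yxwco] -> 12 lines: frpsn qylcj jox ymys uagt qnncx riva ohz hna yxwco pse vmutp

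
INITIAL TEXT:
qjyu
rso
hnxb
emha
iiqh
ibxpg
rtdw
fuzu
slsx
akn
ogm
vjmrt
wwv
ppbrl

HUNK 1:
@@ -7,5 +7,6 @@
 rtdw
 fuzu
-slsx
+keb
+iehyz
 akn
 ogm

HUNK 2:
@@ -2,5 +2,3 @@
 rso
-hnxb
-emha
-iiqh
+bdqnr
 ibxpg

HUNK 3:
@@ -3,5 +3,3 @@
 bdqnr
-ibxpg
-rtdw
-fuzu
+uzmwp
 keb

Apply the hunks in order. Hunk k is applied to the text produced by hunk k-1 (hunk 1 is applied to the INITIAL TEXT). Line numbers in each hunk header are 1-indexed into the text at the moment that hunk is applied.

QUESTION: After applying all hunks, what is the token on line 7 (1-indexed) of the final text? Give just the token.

Hunk 1: at line 7 remove [slsx] add [keb,iehyz] -> 15 lines: qjyu rso hnxb emha iiqh ibxpg rtdw fuzu keb iehyz akn ogm vjmrt wwv ppbrl
Hunk 2: at line 2 remove [hnxb,emha,iiqh] add [bdqnr] -> 13 lines: qjyu rso bdqnr ibxpg rtdw fuzu keb iehyz akn ogm vjmrt wwv ppbrl
Hunk 3: at line 3 remove [ibxpg,rtdw,fuzu] add [uzmwp] -> 11 lines: qjyu rso bdqnr uzmwp keb iehyz akn ogm vjmrt wwv ppbrl
Final line 7: akn

Answer: akn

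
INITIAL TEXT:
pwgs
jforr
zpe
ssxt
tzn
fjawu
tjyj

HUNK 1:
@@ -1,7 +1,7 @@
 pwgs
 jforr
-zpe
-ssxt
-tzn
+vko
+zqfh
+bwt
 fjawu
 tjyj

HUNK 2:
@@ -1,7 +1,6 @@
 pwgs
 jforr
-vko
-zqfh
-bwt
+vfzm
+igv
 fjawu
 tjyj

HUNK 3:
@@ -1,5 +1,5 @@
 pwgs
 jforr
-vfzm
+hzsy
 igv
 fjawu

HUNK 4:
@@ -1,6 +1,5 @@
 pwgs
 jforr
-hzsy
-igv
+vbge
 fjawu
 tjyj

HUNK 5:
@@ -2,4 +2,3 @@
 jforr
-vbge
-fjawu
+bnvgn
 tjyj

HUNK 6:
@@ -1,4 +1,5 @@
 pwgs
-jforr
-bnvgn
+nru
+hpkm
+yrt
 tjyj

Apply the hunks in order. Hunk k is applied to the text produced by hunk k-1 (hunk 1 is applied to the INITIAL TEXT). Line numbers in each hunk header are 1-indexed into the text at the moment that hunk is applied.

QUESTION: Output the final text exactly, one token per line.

Answer: pwgs
nru
hpkm
yrt
tjyj

Derivation:
Hunk 1: at line 1 remove [zpe,ssxt,tzn] add [vko,zqfh,bwt] -> 7 lines: pwgs jforr vko zqfh bwt fjawu tjyj
Hunk 2: at line 1 remove [vko,zqfh,bwt] add [vfzm,igv] -> 6 lines: pwgs jforr vfzm igv fjawu tjyj
Hunk 3: at line 1 remove [vfzm] add [hzsy] -> 6 lines: pwgs jforr hzsy igv fjawu tjyj
Hunk 4: at line 1 remove [hzsy,igv] add [vbge] -> 5 lines: pwgs jforr vbge fjawu tjyj
Hunk 5: at line 2 remove [vbge,fjawu] add [bnvgn] -> 4 lines: pwgs jforr bnvgn tjyj
Hunk 6: at line 1 remove [jforr,bnvgn] add [nru,hpkm,yrt] -> 5 lines: pwgs nru hpkm yrt tjyj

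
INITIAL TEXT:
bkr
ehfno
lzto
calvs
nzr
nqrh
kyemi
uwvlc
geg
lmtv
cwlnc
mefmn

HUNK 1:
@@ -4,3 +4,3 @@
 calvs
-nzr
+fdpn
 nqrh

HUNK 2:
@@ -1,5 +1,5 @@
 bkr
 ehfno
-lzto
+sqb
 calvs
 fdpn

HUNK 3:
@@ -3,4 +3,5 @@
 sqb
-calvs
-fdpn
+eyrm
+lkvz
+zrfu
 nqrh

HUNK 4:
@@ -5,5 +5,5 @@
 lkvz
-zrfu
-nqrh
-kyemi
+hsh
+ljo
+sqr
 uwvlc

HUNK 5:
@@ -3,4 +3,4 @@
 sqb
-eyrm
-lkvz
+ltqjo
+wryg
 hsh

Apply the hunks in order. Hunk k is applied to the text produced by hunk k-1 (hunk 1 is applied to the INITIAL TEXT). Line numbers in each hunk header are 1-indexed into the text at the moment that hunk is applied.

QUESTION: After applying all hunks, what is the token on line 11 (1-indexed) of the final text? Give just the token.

Hunk 1: at line 4 remove [nzr] add [fdpn] -> 12 lines: bkr ehfno lzto calvs fdpn nqrh kyemi uwvlc geg lmtv cwlnc mefmn
Hunk 2: at line 1 remove [lzto] add [sqb] -> 12 lines: bkr ehfno sqb calvs fdpn nqrh kyemi uwvlc geg lmtv cwlnc mefmn
Hunk 3: at line 3 remove [calvs,fdpn] add [eyrm,lkvz,zrfu] -> 13 lines: bkr ehfno sqb eyrm lkvz zrfu nqrh kyemi uwvlc geg lmtv cwlnc mefmn
Hunk 4: at line 5 remove [zrfu,nqrh,kyemi] add [hsh,ljo,sqr] -> 13 lines: bkr ehfno sqb eyrm lkvz hsh ljo sqr uwvlc geg lmtv cwlnc mefmn
Hunk 5: at line 3 remove [eyrm,lkvz] add [ltqjo,wryg] -> 13 lines: bkr ehfno sqb ltqjo wryg hsh ljo sqr uwvlc geg lmtv cwlnc mefmn
Final line 11: lmtv

Answer: lmtv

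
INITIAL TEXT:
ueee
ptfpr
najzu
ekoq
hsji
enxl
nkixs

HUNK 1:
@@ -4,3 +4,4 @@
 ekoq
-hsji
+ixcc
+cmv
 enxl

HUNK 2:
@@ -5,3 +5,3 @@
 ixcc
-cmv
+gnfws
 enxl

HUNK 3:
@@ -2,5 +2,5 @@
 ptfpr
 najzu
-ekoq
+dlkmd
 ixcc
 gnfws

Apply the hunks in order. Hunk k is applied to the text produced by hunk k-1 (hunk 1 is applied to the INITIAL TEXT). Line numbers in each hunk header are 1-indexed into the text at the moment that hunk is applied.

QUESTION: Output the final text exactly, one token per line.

Hunk 1: at line 4 remove [hsji] add [ixcc,cmv] -> 8 lines: ueee ptfpr najzu ekoq ixcc cmv enxl nkixs
Hunk 2: at line 5 remove [cmv] add [gnfws] -> 8 lines: ueee ptfpr najzu ekoq ixcc gnfws enxl nkixs
Hunk 3: at line 2 remove [ekoq] add [dlkmd] -> 8 lines: ueee ptfpr najzu dlkmd ixcc gnfws enxl nkixs

Answer: ueee
ptfpr
najzu
dlkmd
ixcc
gnfws
enxl
nkixs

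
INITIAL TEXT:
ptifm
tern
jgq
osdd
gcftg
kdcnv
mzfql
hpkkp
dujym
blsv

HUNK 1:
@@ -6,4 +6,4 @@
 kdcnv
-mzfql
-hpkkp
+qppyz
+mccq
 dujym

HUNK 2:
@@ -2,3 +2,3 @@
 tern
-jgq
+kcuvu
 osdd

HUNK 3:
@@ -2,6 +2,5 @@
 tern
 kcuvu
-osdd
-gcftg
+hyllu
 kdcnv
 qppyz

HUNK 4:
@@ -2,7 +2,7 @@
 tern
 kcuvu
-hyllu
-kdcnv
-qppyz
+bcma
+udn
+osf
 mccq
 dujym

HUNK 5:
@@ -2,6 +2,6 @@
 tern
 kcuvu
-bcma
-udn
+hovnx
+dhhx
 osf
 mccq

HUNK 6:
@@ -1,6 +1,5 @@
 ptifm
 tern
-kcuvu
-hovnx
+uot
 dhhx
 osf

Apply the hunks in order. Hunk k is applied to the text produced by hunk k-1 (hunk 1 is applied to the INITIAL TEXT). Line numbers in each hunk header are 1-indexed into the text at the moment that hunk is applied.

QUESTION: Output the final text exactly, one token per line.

Hunk 1: at line 6 remove [mzfql,hpkkp] add [qppyz,mccq] -> 10 lines: ptifm tern jgq osdd gcftg kdcnv qppyz mccq dujym blsv
Hunk 2: at line 2 remove [jgq] add [kcuvu] -> 10 lines: ptifm tern kcuvu osdd gcftg kdcnv qppyz mccq dujym blsv
Hunk 3: at line 2 remove [osdd,gcftg] add [hyllu] -> 9 lines: ptifm tern kcuvu hyllu kdcnv qppyz mccq dujym blsv
Hunk 4: at line 2 remove [hyllu,kdcnv,qppyz] add [bcma,udn,osf] -> 9 lines: ptifm tern kcuvu bcma udn osf mccq dujym blsv
Hunk 5: at line 2 remove [bcma,udn] add [hovnx,dhhx] -> 9 lines: ptifm tern kcuvu hovnx dhhx osf mccq dujym blsv
Hunk 6: at line 1 remove [kcuvu,hovnx] add [uot] -> 8 lines: ptifm tern uot dhhx osf mccq dujym blsv

Answer: ptifm
tern
uot
dhhx
osf
mccq
dujym
blsv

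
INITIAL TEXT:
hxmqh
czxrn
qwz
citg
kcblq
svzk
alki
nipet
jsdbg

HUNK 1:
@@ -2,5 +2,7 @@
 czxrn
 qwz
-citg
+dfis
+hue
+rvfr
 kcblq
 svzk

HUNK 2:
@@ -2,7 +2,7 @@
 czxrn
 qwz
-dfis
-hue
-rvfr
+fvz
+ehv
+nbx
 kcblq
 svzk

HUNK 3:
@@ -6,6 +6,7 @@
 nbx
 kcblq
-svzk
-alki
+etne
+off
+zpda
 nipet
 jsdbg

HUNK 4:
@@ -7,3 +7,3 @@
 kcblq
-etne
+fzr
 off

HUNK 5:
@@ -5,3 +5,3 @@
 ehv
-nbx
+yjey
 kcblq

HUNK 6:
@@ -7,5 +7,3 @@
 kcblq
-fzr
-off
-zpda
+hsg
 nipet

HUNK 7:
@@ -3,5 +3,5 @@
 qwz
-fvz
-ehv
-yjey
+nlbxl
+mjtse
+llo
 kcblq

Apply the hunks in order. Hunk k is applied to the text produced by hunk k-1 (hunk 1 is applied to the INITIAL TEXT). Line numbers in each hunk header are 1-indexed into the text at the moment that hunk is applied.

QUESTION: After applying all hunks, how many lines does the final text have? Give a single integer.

Hunk 1: at line 2 remove [citg] add [dfis,hue,rvfr] -> 11 lines: hxmqh czxrn qwz dfis hue rvfr kcblq svzk alki nipet jsdbg
Hunk 2: at line 2 remove [dfis,hue,rvfr] add [fvz,ehv,nbx] -> 11 lines: hxmqh czxrn qwz fvz ehv nbx kcblq svzk alki nipet jsdbg
Hunk 3: at line 6 remove [svzk,alki] add [etne,off,zpda] -> 12 lines: hxmqh czxrn qwz fvz ehv nbx kcblq etne off zpda nipet jsdbg
Hunk 4: at line 7 remove [etne] add [fzr] -> 12 lines: hxmqh czxrn qwz fvz ehv nbx kcblq fzr off zpda nipet jsdbg
Hunk 5: at line 5 remove [nbx] add [yjey] -> 12 lines: hxmqh czxrn qwz fvz ehv yjey kcblq fzr off zpda nipet jsdbg
Hunk 6: at line 7 remove [fzr,off,zpda] add [hsg] -> 10 lines: hxmqh czxrn qwz fvz ehv yjey kcblq hsg nipet jsdbg
Hunk 7: at line 3 remove [fvz,ehv,yjey] add [nlbxl,mjtse,llo] -> 10 lines: hxmqh czxrn qwz nlbxl mjtse llo kcblq hsg nipet jsdbg
Final line count: 10

Answer: 10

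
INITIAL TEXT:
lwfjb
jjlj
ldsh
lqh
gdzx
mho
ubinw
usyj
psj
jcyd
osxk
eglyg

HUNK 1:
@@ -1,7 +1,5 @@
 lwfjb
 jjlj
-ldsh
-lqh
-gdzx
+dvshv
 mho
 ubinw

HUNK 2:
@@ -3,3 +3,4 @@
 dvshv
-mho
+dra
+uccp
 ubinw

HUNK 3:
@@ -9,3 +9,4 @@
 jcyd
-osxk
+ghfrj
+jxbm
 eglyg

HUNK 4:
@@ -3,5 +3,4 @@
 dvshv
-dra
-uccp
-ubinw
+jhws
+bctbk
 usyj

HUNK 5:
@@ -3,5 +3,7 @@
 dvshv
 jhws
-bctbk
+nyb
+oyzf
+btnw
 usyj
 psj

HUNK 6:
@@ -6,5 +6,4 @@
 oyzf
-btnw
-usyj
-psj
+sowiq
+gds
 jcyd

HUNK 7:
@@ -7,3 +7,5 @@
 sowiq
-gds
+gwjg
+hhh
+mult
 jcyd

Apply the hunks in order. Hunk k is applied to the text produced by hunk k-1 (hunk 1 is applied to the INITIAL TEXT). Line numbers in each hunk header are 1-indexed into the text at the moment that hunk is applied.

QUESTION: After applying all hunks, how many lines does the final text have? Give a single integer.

Hunk 1: at line 1 remove [ldsh,lqh,gdzx] add [dvshv] -> 10 lines: lwfjb jjlj dvshv mho ubinw usyj psj jcyd osxk eglyg
Hunk 2: at line 3 remove [mho] add [dra,uccp] -> 11 lines: lwfjb jjlj dvshv dra uccp ubinw usyj psj jcyd osxk eglyg
Hunk 3: at line 9 remove [osxk] add [ghfrj,jxbm] -> 12 lines: lwfjb jjlj dvshv dra uccp ubinw usyj psj jcyd ghfrj jxbm eglyg
Hunk 4: at line 3 remove [dra,uccp,ubinw] add [jhws,bctbk] -> 11 lines: lwfjb jjlj dvshv jhws bctbk usyj psj jcyd ghfrj jxbm eglyg
Hunk 5: at line 3 remove [bctbk] add [nyb,oyzf,btnw] -> 13 lines: lwfjb jjlj dvshv jhws nyb oyzf btnw usyj psj jcyd ghfrj jxbm eglyg
Hunk 6: at line 6 remove [btnw,usyj,psj] add [sowiq,gds] -> 12 lines: lwfjb jjlj dvshv jhws nyb oyzf sowiq gds jcyd ghfrj jxbm eglyg
Hunk 7: at line 7 remove [gds] add [gwjg,hhh,mult] -> 14 lines: lwfjb jjlj dvshv jhws nyb oyzf sowiq gwjg hhh mult jcyd ghfrj jxbm eglyg
Final line count: 14

Answer: 14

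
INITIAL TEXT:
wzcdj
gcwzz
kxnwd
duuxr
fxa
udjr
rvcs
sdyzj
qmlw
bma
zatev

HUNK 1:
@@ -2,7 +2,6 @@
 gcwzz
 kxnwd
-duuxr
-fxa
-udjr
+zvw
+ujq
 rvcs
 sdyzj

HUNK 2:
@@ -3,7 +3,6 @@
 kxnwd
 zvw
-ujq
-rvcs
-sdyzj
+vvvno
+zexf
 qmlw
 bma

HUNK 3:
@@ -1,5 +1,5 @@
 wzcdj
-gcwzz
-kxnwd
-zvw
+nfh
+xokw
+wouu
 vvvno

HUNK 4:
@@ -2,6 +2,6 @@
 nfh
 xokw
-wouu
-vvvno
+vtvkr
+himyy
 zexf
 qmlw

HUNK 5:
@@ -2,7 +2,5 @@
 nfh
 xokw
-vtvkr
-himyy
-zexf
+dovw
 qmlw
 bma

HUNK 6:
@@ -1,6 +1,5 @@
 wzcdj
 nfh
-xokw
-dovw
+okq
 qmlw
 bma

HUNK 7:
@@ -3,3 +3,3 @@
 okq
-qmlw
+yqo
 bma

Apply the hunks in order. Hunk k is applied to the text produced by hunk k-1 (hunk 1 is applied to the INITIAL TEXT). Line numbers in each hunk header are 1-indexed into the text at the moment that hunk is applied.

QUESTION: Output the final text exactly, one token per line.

Hunk 1: at line 2 remove [duuxr,fxa,udjr] add [zvw,ujq] -> 10 lines: wzcdj gcwzz kxnwd zvw ujq rvcs sdyzj qmlw bma zatev
Hunk 2: at line 3 remove [ujq,rvcs,sdyzj] add [vvvno,zexf] -> 9 lines: wzcdj gcwzz kxnwd zvw vvvno zexf qmlw bma zatev
Hunk 3: at line 1 remove [gcwzz,kxnwd,zvw] add [nfh,xokw,wouu] -> 9 lines: wzcdj nfh xokw wouu vvvno zexf qmlw bma zatev
Hunk 4: at line 2 remove [wouu,vvvno] add [vtvkr,himyy] -> 9 lines: wzcdj nfh xokw vtvkr himyy zexf qmlw bma zatev
Hunk 5: at line 2 remove [vtvkr,himyy,zexf] add [dovw] -> 7 lines: wzcdj nfh xokw dovw qmlw bma zatev
Hunk 6: at line 1 remove [xokw,dovw] add [okq] -> 6 lines: wzcdj nfh okq qmlw bma zatev
Hunk 7: at line 3 remove [qmlw] add [yqo] -> 6 lines: wzcdj nfh okq yqo bma zatev

Answer: wzcdj
nfh
okq
yqo
bma
zatev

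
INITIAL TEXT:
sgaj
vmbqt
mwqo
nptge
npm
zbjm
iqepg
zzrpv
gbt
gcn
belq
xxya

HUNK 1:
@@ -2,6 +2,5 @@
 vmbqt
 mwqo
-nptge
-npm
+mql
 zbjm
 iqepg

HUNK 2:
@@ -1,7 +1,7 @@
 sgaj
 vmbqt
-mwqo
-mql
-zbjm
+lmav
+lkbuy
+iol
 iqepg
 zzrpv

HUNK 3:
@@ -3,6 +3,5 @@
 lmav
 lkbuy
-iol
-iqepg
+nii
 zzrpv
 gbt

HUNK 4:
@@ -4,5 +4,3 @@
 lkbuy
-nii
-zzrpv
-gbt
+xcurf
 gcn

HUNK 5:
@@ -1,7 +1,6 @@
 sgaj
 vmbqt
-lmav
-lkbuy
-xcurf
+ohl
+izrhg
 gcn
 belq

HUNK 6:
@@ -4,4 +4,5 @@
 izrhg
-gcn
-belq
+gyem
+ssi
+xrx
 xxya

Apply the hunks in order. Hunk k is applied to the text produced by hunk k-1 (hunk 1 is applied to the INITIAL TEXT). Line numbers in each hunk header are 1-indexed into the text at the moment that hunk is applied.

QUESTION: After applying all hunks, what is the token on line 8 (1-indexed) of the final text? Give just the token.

Answer: xxya

Derivation:
Hunk 1: at line 2 remove [nptge,npm] add [mql] -> 11 lines: sgaj vmbqt mwqo mql zbjm iqepg zzrpv gbt gcn belq xxya
Hunk 2: at line 1 remove [mwqo,mql,zbjm] add [lmav,lkbuy,iol] -> 11 lines: sgaj vmbqt lmav lkbuy iol iqepg zzrpv gbt gcn belq xxya
Hunk 3: at line 3 remove [iol,iqepg] add [nii] -> 10 lines: sgaj vmbqt lmav lkbuy nii zzrpv gbt gcn belq xxya
Hunk 4: at line 4 remove [nii,zzrpv,gbt] add [xcurf] -> 8 lines: sgaj vmbqt lmav lkbuy xcurf gcn belq xxya
Hunk 5: at line 1 remove [lmav,lkbuy,xcurf] add [ohl,izrhg] -> 7 lines: sgaj vmbqt ohl izrhg gcn belq xxya
Hunk 6: at line 4 remove [gcn,belq] add [gyem,ssi,xrx] -> 8 lines: sgaj vmbqt ohl izrhg gyem ssi xrx xxya
Final line 8: xxya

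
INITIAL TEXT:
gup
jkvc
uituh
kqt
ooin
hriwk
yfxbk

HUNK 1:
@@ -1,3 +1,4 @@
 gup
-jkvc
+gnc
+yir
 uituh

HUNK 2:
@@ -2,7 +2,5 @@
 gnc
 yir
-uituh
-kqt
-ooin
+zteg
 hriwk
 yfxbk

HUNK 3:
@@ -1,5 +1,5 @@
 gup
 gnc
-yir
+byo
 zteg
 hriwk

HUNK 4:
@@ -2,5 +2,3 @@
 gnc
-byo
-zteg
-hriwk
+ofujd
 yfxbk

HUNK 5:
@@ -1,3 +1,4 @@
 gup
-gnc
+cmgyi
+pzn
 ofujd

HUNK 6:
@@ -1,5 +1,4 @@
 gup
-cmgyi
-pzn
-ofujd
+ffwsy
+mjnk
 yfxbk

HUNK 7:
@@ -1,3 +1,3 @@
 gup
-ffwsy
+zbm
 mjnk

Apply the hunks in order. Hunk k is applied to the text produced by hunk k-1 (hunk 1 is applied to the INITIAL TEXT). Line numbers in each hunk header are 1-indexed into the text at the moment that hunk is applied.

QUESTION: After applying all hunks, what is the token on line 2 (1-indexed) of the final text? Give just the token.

Answer: zbm

Derivation:
Hunk 1: at line 1 remove [jkvc] add [gnc,yir] -> 8 lines: gup gnc yir uituh kqt ooin hriwk yfxbk
Hunk 2: at line 2 remove [uituh,kqt,ooin] add [zteg] -> 6 lines: gup gnc yir zteg hriwk yfxbk
Hunk 3: at line 1 remove [yir] add [byo] -> 6 lines: gup gnc byo zteg hriwk yfxbk
Hunk 4: at line 2 remove [byo,zteg,hriwk] add [ofujd] -> 4 lines: gup gnc ofujd yfxbk
Hunk 5: at line 1 remove [gnc] add [cmgyi,pzn] -> 5 lines: gup cmgyi pzn ofujd yfxbk
Hunk 6: at line 1 remove [cmgyi,pzn,ofujd] add [ffwsy,mjnk] -> 4 lines: gup ffwsy mjnk yfxbk
Hunk 7: at line 1 remove [ffwsy] add [zbm] -> 4 lines: gup zbm mjnk yfxbk
Final line 2: zbm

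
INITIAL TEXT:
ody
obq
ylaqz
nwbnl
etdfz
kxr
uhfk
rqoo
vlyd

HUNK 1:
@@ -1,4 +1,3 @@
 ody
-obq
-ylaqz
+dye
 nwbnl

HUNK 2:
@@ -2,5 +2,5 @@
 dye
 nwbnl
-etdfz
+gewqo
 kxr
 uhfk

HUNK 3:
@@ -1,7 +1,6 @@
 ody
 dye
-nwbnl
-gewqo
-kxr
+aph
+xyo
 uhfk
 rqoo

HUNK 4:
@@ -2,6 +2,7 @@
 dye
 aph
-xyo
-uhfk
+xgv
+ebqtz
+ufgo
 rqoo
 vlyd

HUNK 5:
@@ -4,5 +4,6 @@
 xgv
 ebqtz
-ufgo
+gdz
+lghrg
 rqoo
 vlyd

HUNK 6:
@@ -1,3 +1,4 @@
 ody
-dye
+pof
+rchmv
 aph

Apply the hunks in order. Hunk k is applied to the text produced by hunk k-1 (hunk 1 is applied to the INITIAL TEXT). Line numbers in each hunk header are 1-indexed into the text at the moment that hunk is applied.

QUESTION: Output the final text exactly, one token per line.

Hunk 1: at line 1 remove [obq,ylaqz] add [dye] -> 8 lines: ody dye nwbnl etdfz kxr uhfk rqoo vlyd
Hunk 2: at line 2 remove [etdfz] add [gewqo] -> 8 lines: ody dye nwbnl gewqo kxr uhfk rqoo vlyd
Hunk 3: at line 1 remove [nwbnl,gewqo,kxr] add [aph,xyo] -> 7 lines: ody dye aph xyo uhfk rqoo vlyd
Hunk 4: at line 2 remove [xyo,uhfk] add [xgv,ebqtz,ufgo] -> 8 lines: ody dye aph xgv ebqtz ufgo rqoo vlyd
Hunk 5: at line 4 remove [ufgo] add [gdz,lghrg] -> 9 lines: ody dye aph xgv ebqtz gdz lghrg rqoo vlyd
Hunk 6: at line 1 remove [dye] add [pof,rchmv] -> 10 lines: ody pof rchmv aph xgv ebqtz gdz lghrg rqoo vlyd

Answer: ody
pof
rchmv
aph
xgv
ebqtz
gdz
lghrg
rqoo
vlyd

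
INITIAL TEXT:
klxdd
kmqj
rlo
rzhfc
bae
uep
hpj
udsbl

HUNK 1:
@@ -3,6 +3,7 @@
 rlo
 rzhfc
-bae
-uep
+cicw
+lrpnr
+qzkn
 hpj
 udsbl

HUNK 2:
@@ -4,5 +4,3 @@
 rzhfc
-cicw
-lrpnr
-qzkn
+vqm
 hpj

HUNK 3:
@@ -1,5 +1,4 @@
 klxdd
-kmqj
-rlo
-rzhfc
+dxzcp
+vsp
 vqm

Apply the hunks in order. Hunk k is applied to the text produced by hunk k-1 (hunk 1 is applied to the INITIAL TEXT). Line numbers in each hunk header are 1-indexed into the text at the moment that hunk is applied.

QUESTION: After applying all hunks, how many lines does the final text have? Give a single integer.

Answer: 6

Derivation:
Hunk 1: at line 3 remove [bae,uep] add [cicw,lrpnr,qzkn] -> 9 lines: klxdd kmqj rlo rzhfc cicw lrpnr qzkn hpj udsbl
Hunk 2: at line 4 remove [cicw,lrpnr,qzkn] add [vqm] -> 7 lines: klxdd kmqj rlo rzhfc vqm hpj udsbl
Hunk 3: at line 1 remove [kmqj,rlo,rzhfc] add [dxzcp,vsp] -> 6 lines: klxdd dxzcp vsp vqm hpj udsbl
Final line count: 6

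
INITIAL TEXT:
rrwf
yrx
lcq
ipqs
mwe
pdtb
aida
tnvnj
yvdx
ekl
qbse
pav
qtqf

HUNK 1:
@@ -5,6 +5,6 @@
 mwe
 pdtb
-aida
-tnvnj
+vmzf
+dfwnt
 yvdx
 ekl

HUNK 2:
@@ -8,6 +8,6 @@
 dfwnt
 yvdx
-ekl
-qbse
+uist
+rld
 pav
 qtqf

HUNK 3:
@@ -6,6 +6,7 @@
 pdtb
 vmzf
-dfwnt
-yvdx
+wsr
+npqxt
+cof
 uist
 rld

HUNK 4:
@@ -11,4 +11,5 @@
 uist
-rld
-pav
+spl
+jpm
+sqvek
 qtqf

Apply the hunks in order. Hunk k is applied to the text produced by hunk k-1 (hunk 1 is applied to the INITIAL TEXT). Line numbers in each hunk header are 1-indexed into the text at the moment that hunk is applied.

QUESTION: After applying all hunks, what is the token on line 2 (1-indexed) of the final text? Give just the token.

Hunk 1: at line 5 remove [aida,tnvnj] add [vmzf,dfwnt] -> 13 lines: rrwf yrx lcq ipqs mwe pdtb vmzf dfwnt yvdx ekl qbse pav qtqf
Hunk 2: at line 8 remove [ekl,qbse] add [uist,rld] -> 13 lines: rrwf yrx lcq ipqs mwe pdtb vmzf dfwnt yvdx uist rld pav qtqf
Hunk 3: at line 6 remove [dfwnt,yvdx] add [wsr,npqxt,cof] -> 14 lines: rrwf yrx lcq ipqs mwe pdtb vmzf wsr npqxt cof uist rld pav qtqf
Hunk 4: at line 11 remove [rld,pav] add [spl,jpm,sqvek] -> 15 lines: rrwf yrx lcq ipqs mwe pdtb vmzf wsr npqxt cof uist spl jpm sqvek qtqf
Final line 2: yrx

Answer: yrx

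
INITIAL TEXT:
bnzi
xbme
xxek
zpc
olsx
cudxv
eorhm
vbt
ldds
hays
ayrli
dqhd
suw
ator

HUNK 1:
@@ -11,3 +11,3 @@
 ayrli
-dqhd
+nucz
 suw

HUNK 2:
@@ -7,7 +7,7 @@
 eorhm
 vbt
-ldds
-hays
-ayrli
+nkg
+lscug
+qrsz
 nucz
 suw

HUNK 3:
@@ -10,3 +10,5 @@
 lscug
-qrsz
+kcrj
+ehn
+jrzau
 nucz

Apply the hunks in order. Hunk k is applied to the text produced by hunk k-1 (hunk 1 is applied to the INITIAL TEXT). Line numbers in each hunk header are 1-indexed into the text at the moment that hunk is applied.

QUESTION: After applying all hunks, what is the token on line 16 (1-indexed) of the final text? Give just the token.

Hunk 1: at line 11 remove [dqhd] add [nucz] -> 14 lines: bnzi xbme xxek zpc olsx cudxv eorhm vbt ldds hays ayrli nucz suw ator
Hunk 2: at line 7 remove [ldds,hays,ayrli] add [nkg,lscug,qrsz] -> 14 lines: bnzi xbme xxek zpc olsx cudxv eorhm vbt nkg lscug qrsz nucz suw ator
Hunk 3: at line 10 remove [qrsz] add [kcrj,ehn,jrzau] -> 16 lines: bnzi xbme xxek zpc olsx cudxv eorhm vbt nkg lscug kcrj ehn jrzau nucz suw ator
Final line 16: ator

Answer: ator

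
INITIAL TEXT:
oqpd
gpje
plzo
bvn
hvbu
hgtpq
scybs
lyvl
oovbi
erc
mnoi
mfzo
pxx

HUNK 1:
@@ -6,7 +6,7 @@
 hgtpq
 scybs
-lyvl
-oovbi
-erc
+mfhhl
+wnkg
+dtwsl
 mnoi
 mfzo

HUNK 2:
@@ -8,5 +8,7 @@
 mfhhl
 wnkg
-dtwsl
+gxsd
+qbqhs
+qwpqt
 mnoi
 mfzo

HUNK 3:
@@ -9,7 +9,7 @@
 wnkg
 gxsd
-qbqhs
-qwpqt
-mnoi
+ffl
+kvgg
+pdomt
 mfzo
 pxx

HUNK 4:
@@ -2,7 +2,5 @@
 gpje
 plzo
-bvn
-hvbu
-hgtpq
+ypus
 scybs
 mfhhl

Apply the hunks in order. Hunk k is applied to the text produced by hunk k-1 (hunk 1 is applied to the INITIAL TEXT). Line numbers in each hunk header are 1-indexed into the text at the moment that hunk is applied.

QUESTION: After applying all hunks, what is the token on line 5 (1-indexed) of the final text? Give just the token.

Hunk 1: at line 6 remove [lyvl,oovbi,erc] add [mfhhl,wnkg,dtwsl] -> 13 lines: oqpd gpje plzo bvn hvbu hgtpq scybs mfhhl wnkg dtwsl mnoi mfzo pxx
Hunk 2: at line 8 remove [dtwsl] add [gxsd,qbqhs,qwpqt] -> 15 lines: oqpd gpje plzo bvn hvbu hgtpq scybs mfhhl wnkg gxsd qbqhs qwpqt mnoi mfzo pxx
Hunk 3: at line 9 remove [qbqhs,qwpqt,mnoi] add [ffl,kvgg,pdomt] -> 15 lines: oqpd gpje plzo bvn hvbu hgtpq scybs mfhhl wnkg gxsd ffl kvgg pdomt mfzo pxx
Hunk 4: at line 2 remove [bvn,hvbu,hgtpq] add [ypus] -> 13 lines: oqpd gpje plzo ypus scybs mfhhl wnkg gxsd ffl kvgg pdomt mfzo pxx
Final line 5: scybs

Answer: scybs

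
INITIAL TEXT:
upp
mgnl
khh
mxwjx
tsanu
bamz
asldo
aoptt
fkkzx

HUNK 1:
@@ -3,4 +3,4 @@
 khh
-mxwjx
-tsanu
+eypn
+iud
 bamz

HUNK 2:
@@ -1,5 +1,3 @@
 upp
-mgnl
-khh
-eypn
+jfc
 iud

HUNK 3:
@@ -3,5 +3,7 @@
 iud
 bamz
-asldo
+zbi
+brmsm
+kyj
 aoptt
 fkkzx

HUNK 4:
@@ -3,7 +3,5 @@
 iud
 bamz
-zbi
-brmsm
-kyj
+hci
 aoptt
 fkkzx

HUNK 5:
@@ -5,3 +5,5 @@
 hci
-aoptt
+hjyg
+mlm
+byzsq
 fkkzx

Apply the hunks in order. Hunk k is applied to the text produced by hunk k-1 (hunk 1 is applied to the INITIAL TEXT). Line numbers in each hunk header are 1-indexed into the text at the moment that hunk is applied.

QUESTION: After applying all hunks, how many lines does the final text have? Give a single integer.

Hunk 1: at line 3 remove [mxwjx,tsanu] add [eypn,iud] -> 9 lines: upp mgnl khh eypn iud bamz asldo aoptt fkkzx
Hunk 2: at line 1 remove [mgnl,khh,eypn] add [jfc] -> 7 lines: upp jfc iud bamz asldo aoptt fkkzx
Hunk 3: at line 3 remove [asldo] add [zbi,brmsm,kyj] -> 9 lines: upp jfc iud bamz zbi brmsm kyj aoptt fkkzx
Hunk 4: at line 3 remove [zbi,brmsm,kyj] add [hci] -> 7 lines: upp jfc iud bamz hci aoptt fkkzx
Hunk 5: at line 5 remove [aoptt] add [hjyg,mlm,byzsq] -> 9 lines: upp jfc iud bamz hci hjyg mlm byzsq fkkzx
Final line count: 9

Answer: 9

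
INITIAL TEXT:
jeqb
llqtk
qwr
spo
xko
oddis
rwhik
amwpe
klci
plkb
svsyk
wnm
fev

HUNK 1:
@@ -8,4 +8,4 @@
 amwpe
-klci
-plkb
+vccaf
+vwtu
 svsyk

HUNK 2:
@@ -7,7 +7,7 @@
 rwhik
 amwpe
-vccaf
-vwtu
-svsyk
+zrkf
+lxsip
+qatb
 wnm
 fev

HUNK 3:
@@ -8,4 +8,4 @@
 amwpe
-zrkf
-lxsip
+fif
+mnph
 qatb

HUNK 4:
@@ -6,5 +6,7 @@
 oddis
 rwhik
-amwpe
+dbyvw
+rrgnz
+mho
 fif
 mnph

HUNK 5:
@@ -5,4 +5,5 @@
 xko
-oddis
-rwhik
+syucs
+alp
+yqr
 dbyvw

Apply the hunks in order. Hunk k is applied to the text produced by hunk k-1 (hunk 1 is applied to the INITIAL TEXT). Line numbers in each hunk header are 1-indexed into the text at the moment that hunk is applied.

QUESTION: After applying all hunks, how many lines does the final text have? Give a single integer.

Hunk 1: at line 8 remove [klci,plkb] add [vccaf,vwtu] -> 13 lines: jeqb llqtk qwr spo xko oddis rwhik amwpe vccaf vwtu svsyk wnm fev
Hunk 2: at line 7 remove [vccaf,vwtu,svsyk] add [zrkf,lxsip,qatb] -> 13 lines: jeqb llqtk qwr spo xko oddis rwhik amwpe zrkf lxsip qatb wnm fev
Hunk 3: at line 8 remove [zrkf,lxsip] add [fif,mnph] -> 13 lines: jeqb llqtk qwr spo xko oddis rwhik amwpe fif mnph qatb wnm fev
Hunk 4: at line 6 remove [amwpe] add [dbyvw,rrgnz,mho] -> 15 lines: jeqb llqtk qwr spo xko oddis rwhik dbyvw rrgnz mho fif mnph qatb wnm fev
Hunk 5: at line 5 remove [oddis,rwhik] add [syucs,alp,yqr] -> 16 lines: jeqb llqtk qwr spo xko syucs alp yqr dbyvw rrgnz mho fif mnph qatb wnm fev
Final line count: 16

Answer: 16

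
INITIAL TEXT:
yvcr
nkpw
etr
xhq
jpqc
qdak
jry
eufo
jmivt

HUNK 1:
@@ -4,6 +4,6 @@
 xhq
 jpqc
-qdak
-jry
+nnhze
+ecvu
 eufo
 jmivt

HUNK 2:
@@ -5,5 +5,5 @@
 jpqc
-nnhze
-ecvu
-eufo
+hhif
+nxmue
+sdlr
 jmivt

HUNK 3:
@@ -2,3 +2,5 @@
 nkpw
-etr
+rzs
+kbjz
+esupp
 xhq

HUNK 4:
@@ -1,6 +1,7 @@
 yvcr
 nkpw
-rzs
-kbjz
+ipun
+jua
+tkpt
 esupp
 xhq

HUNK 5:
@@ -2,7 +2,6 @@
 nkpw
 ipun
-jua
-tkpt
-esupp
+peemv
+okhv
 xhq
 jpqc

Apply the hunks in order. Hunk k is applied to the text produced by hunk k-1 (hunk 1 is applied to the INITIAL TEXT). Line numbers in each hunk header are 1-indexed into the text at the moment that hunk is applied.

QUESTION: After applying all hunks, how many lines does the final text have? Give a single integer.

Answer: 11

Derivation:
Hunk 1: at line 4 remove [qdak,jry] add [nnhze,ecvu] -> 9 lines: yvcr nkpw etr xhq jpqc nnhze ecvu eufo jmivt
Hunk 2: at line 5 remove [nnhze,ecvu,eufo] add [hhif,nxmue,sdlr] -> 9 lines: yvcr nkpw etr xhq jpqc hhif nxmue sdlr jmivt
Hunk 3: at line 2 remove [etr] add [rzs,kbjz,esupp] -> 11 lines: yvcr nkpw rzs kbjz esupp xhq jpqc hhif nxmue sdlr jmivt
Hunk 4: at line 1 remove [rzs,kbjz] add [ipun,jua,tkpt] -> 12 lines: yvcr nkpw ipun jua tkpt esupp xhq jpqc hhif nxmue sdlr jmivt
Hunk 5: at line 2 remove [jua,tkpt,esupp] add [peemv,okhv] -> 11 lines: yvcr nkpw ipun peemv okhv xhq jpqc hhif nxmue sdlr jmivt
Final line count: 11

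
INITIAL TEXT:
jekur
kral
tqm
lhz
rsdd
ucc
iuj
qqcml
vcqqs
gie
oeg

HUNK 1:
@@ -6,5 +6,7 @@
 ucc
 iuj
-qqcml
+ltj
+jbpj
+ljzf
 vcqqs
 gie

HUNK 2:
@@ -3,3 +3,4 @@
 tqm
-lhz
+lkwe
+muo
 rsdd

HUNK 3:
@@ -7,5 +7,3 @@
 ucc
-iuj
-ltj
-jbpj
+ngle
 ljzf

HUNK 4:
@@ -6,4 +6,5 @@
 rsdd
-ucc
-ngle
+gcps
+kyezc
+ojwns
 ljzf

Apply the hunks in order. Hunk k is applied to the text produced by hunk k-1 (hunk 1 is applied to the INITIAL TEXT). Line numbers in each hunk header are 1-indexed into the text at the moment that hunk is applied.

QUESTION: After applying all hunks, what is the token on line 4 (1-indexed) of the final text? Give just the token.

Answer: lkwe

Derivation:
Hunk 1: at line 6 remove [qqcml] add [ltj,jbpj,ljzf] -> 13 lines: jekur kral tqm lhz rsdd ucc iuj ltj jbpj ljzf vcqqs gie oeg
Hunk 2: at line 3 remove [lhz] add [lkwe,muo] -> 14 lines: jekur kral tqm lkwe muo rsdd ucc iuj ltj jbpj ljzf vcqqs gie oeg
Hunk 3: at line 7 remove [iuj,ltj,jbpj] add [ngle] -> 12 lines: jekur kral tqm lkwe muo rsdd ucc ngle ljzf vcqqs gie oeg
Hunk 4: at line 6 remove [ucc,ngle] add [gcps,kyezc,ojwns] -> 13 lines: jekur kral tqm lkwe muo rsdd gcps kyezc ojwns ljzf vcqqs gie oeg
Final line 4: lkwe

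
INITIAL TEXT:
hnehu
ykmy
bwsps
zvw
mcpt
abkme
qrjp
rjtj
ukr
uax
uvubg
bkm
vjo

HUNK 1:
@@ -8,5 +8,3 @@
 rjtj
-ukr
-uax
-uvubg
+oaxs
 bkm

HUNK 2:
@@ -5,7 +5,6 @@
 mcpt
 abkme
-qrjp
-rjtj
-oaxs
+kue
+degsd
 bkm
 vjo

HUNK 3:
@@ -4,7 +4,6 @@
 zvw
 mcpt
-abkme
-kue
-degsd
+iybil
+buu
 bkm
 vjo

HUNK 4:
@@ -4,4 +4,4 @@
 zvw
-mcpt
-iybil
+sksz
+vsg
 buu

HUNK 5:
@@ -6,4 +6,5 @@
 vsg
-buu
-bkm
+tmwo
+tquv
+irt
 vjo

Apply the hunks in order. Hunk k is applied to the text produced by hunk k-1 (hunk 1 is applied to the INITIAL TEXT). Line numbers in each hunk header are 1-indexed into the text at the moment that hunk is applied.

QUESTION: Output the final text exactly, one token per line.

Hunk 1: at line 8 remove [ukr,uax,uvubg] add [oaxs] -> 11 lines: hnehu ykmy bwsps zvw mcpt abkme qrjp rjtj oaxs bkm vjo
Hunk 2: at line 5 remove [qrjp,rjtj,oaxs] add [kue,degsd] -> 10 lines: hnehu ykmy bwsps zvw mcpt abkme kue degsd bkm vjo
Hunk 3: at line 4 remove [abkme,kue,degsd] add [iybil,buu] -> 9 lines: hnehu ykmy bwsps zvw mcpt iybil buu bkm vjo
Hunk 4: at line 4 remove [mcpt,iybil] add [sksz,vsg] -> 9 lines: hnehu ykmy bwsps zvw sksz vsg buu bkm vjo
Hunk 5: at line 6 remove [buu,bkm] add [tmwo,tquv,irt] -> 10 lines: hnehu ykmy bwsps zvw sksz vsg tmwo tquv irt vjo

Answer: hnehu
ykmy
bwsps
zvw
sksz
vsg
tmwo
tquv
irt
vjo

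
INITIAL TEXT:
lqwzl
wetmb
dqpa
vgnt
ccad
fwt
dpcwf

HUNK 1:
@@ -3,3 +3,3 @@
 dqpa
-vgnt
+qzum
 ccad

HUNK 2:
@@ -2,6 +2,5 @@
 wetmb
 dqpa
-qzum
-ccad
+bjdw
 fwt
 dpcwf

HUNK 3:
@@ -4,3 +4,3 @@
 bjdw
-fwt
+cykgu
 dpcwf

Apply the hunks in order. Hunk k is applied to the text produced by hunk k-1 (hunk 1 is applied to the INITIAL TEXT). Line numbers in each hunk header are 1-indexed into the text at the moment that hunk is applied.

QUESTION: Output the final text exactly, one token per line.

Hunk 1: at line 3 remove [vgnt] add [qzum] -> 7 lines: lqwzl wetmb dqpa qzum ccad fwt dpcwf
Hunk 2: at line 2 remove [qzum,ccad] add [bjdw] -> 6 lines: lqwzl wetmb dqpa bjdw fwt dpcwf
Hunk 3: at line 4 remove [fwt] add [cykgu] -> 6 lines: lqwzl wetmb dqpa bjdw cykgu dpcwf

Answer: lqwzl
wetmb
dqpa
bjdw
cykgu
dpcwf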